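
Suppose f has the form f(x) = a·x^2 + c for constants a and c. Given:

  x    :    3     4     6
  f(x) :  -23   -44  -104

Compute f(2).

From f(3) = -23 and f(4) = -44: 9a + c = -23 and 16a + c = -44.
Subtracting: 7a = -21, so a = -3; then c = -23 − (-3)·9 = 4.
So f(x) = -3x² + 4, and f(2) = -8.

-8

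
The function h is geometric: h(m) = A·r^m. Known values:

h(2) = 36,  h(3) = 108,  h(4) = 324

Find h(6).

Consecutive ratio: 108/36 = 3, and 324/108 = 3, so r = 3.
Then A·3^2 = 36 gives A = 4, and h(m) = 4·3^m.
h(6) = 4·3^6 = 2916.

2916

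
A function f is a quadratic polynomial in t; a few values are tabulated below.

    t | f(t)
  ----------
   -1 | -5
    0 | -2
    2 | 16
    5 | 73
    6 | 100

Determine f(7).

131

Write f(t) = at² + bt + c; the 5 given values yield a linear system in the 3 coefficients.
Solving, f(t) = 2t² + 5t - 2.
Then f(7) = 131.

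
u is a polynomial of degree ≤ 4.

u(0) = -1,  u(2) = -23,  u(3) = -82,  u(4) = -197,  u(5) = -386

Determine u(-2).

Write u(x) = ax^4 + bx³ + cx² + dx + e; the 5 given values yield a linear system in the 5 coefficients.
Solving, the leading coefficient vanishes, and u(x) = -3x³ - x² + 3x - 1.
Then u(-2) = 13.

13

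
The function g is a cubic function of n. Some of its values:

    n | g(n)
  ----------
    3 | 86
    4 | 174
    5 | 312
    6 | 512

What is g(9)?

Write g(n) = an³ + bn² + cn + d; the 4 given values yield a linear system in the 4 coefficients.
Solving, g(n) = 2n³ + n² + 7n + 2.
Then g(9) = 1604.

1604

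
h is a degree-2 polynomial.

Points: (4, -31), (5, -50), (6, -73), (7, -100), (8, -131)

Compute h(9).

-166

First differences: -19, -23, -27, -31. Second differences: -4, -4, -4.
Level-2 differences are constant, so h has degree 2.
Fitting a degree-2 polynomial gives h(m) = -2m² - m + 5.
Then h(9) = -166.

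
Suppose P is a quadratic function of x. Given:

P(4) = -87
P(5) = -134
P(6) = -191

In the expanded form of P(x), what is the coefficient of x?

-2

Write P(x) = ax² + bx + c; the 3 given values yield a linear system in the 3 coefficients.
Solving, P(x) = -5x² - 2x + 1.
The coefficient of x is -2.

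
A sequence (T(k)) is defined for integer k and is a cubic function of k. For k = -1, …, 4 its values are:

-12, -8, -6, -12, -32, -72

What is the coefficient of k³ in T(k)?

-1

First differences: 4, 2, -6, -20, -40. Second differences: -2, -8, -14, -20. Third differences: -6, -6, -6.
Level-3 differences are constant, so T has degree 3.
Fitting a degree-3 polynomial gives T(k) = -k³ - k² + 4k - 8.
The coefficient of k³ is -1.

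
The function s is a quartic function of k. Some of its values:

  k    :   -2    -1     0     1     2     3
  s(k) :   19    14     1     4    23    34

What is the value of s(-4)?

Write s(k) = ak^4 + bk³ + ck² + dk + e; the 6 given values yield a linear system in the 5 coefficients.
Solving, s(k) = -k^4 + 2k³ + 9k² - 7k + 1.
Then s(-4) = -211.

-211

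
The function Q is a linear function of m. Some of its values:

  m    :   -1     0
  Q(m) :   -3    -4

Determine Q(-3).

-1

Write Q(m) = am + b; the 2 given values yield a linear system in the 2 coefficients.
Solving, Q(m) = -m - 4.
Then Q(-3) = -1.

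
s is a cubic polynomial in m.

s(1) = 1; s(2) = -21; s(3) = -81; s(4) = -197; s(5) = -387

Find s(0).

3

Write s(m) = am³ + bm² + cm + d; the 5 given values yield a linear system in the 4 coefficients.
Solving, s(m) = -3m³ - m² + 2m + 3.
Then s(0) = 3.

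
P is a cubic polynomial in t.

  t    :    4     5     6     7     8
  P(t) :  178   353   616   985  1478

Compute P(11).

Write P(t) = at³ + bt² + ct + d; the 5 given values yield a linear system in the 4 coefficients.
Solving, P(t) = 3t³ - t² + t - 2.
Then P(11) = 3881.

3881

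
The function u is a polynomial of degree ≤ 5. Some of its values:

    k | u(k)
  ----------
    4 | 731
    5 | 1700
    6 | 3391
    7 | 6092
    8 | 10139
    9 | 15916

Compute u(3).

First differences: 969, 1691, 2701, 4047, 5777. Second differences: 722, 1010, 1346, 1730. Third differences: 288, 336, 384. Fourth differences: 48, 48.
Level-4 differences are constant, so u has degree 4.
Fitting a degree-4 polynomial gives u(k) = 2k^4 + 4k³ - k² - 4k - 5.
Then u(3) = 244.

244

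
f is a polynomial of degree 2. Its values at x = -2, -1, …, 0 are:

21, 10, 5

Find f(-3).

38

Write f(x) = ax² + bx + c; the 3 given values yield a linear system in the 3 coefficients.
Solving, f(x) = 3x² - 2x + 5.
Then f(-3) = 38.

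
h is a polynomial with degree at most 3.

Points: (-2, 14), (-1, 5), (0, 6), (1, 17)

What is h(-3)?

33

Write h(n) = an³ + bn² + cn + d; the 4 given values yield a linear system in the 4 coefficients.
Solving, the leading coefficient vanishes, and h(n) = 5n² + 6n + 6.
Then h(-3) = 33.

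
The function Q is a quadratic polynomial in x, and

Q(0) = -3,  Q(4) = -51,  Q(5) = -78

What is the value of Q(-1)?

Write Q(x) = ax² + bx + c; the 3 given values yield a linear system in the 3 coefficients.
Solving, Q(x) = -3x² - 3.
Then Q(-1) = -6.

-6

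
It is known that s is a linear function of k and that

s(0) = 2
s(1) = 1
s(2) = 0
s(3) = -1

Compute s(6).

Write s(k) = ak + b; the 4 given values yield a linear system in the 2 coefficients.
Solving, s(k) = -k + 2.
Then s(6) = -4.

-4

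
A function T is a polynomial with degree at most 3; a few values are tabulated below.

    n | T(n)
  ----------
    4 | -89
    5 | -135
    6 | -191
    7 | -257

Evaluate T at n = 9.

Write T(n) = an³ + bn² + cn + d; the 4 given values yield a linear system in the 4 coefficients.
Solving, the leading coefficient vanishes, and T(n) = -5n² - n - 5.
Then T(9) = -419.

-419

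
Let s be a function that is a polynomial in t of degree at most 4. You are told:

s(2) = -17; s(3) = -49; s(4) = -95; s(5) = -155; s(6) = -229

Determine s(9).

-535

First differences: -32, -46, -60, -74. Second differences: -14, -14, -14.
Level-2 differences are constant, so s has degree 2.
Fitting a degree-2 polynomial gives s(t) = -7t² + 3t + 5.
Then s(9) = -535.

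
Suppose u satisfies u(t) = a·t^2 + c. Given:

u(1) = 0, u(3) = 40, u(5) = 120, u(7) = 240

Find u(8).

315

From u(1) = 0 and u(3) = 40: 1a + c = 0 and 9a + c = 40.
Subtracting: 8a = 40, so a = 5; then c = 0 − 5·1 = -5.
So u(t) = 5t² − 5, and u(8) = 315.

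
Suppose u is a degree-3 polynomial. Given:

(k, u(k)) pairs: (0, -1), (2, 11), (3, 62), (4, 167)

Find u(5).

Write u(k) = ak³ + bk² + ck + d; the 4 given values yield a linear system in the 4 coefficients.
Solving, u(k) = 3k³ - 6k - 1.
Then u(5) = 344.

344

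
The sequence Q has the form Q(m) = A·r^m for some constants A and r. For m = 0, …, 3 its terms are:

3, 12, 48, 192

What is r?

4

Consecutive ratio: 12/3 = 4, and 48/12 = 4, so r = 4.
Then A·4^0 = 3 gives A = 3, and Q(m) = 3·4^m.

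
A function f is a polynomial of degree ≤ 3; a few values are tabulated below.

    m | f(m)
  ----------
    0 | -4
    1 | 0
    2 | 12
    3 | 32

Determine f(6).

140

First differences: 4, 12, 20. Second differences: 8, 8.
Level-2 differences are constant, so f has degree 2.
Fitting a degree-2 polynomial gives f(m) = 4m² - 4.
Then f(6) = 140.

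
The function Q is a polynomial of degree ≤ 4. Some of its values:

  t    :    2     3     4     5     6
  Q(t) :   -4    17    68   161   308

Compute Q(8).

First differences: 21, 51, 93, 147. Second differences: 30, 42, 54. Third differences: 12, 12.
Level-3 differences are constant, so Q has degree 3.
Fitting a degree-3 polynomial gives Q(t) = 2t³ - 3t² - 2t - 4.
Then Q(8) = 812.

812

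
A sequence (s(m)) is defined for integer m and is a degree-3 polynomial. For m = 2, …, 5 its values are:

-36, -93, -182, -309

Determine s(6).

-480

Write s(m) = am³ + bm² + cm + d; the 4 given values yield a linear system in the 4 coefficients.
Solving, s(m) = -m³ - 7m² - 3m + 6.
Then s(6) = -480.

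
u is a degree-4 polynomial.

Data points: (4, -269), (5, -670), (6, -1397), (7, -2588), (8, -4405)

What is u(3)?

Write u(n) = an^4 + bn³ + cn² + dn + e; the 5 given values yield a linear system in the 5 coefficients.
Solving, u(n) = -n^4 - n³ + 3n² + 2n - 5.
Then u(3) = -80.

-80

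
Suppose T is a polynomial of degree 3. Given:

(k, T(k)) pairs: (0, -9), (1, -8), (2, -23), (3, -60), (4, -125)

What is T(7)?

First differences: 1, -15, -37, -65. Second differences: -16, -22, -28. Third differences: -6, -6.
Level-3 differences are constant, so T has degree 3.
Fitting a degree-3 polynomial gives T(k) = -k³ - 5k² + 7k - 9.
Then T(7) = -548.

-548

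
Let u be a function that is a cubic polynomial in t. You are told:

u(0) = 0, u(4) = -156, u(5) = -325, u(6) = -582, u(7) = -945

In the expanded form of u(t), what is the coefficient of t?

Write u(t) = at³ + bt² + ct + d; the 5 given values yield a linear system in the 4 coefficients.
Solving, u(t) = -3t³ + t² + 5t.
The coefficient of t is 5.

5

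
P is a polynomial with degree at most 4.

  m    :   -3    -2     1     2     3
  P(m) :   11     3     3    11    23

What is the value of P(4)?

Write P(m) = am^4 + bm³ + cm² + dm + e; the 5 given values yield a linear system in the 5 coefficients.
Solving, the top 2 coefficients vanish, and P(m) = 2m² + 2m - 1.
Then P(4) = 39.

39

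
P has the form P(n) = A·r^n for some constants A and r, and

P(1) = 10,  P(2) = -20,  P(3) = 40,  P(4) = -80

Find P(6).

-320

Consecutive ratio: -20/10 = -2, and 40/(-20) = -2, so r = -2.
Then A·(-2)^1 = 10 gives A = -5, and P(n) = -5·(-2)^n.
P(6) = -5·(-2)^6 = -320.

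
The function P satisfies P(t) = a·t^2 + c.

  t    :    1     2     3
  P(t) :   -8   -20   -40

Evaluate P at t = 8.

-260

From P(1) = -8 and P(2) = -20: 1a + c = -8 and 4a + c = -20.
Subtracting: 3a = -12, so a = -4; then c = -8 − (-4)·1 = -4.
So P(t) = -4t² − 4, and P(8) = -260.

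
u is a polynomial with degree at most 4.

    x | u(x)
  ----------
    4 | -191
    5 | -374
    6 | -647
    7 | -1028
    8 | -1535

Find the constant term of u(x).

1

First differences: -183, -273, -381, -507. Second differences: -90, -108, -126. Third differences: -18, -18.
Level-3 differences are constant, so u has degree 3.
Fitting a degree-3 polynomial gives u(x) = -3x³ + 1.
The constant term is u(0) = 1.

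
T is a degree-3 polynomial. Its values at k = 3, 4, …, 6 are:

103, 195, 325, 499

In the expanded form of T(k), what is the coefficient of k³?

Write T(k) = ak³ + bk² + ck + d; the 4 given values yield a linear system in the 4 coefficients.
Solving, T(k) = k³ + 7k² + 6k - 5.
The coefficient of k³ is 1.

1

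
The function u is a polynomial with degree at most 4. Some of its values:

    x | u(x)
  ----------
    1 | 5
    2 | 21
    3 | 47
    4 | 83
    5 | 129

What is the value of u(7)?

251

Write u(x) = ax^4 + bx³ + cx² + dx + e; the 5 given values yield a linear system in the 5 coefficients.
Solving, the top 2 coefficients vanish, and u(x) = 5x² + x - 1.
Then u(7) = 251.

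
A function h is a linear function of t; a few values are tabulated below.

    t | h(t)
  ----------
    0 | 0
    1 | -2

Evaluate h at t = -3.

6

Write h(t) = at + b; the 2 given values yield a linear system in the 2 coefficients.
Solving, h(t) = -2t.
Then h(-3) = 6.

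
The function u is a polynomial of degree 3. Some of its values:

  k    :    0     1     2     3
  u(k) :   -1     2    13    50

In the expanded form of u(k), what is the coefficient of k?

Write u(k) = ak³ + bk² + ck + d; the 4 given values yield a linear system in the 4 coefficients.
Solving, u(k) = 3k³ - 5k² + 5k - 1.
The coefficient of k is 5.

5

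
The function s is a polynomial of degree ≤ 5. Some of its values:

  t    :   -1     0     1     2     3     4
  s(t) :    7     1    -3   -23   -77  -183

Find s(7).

-993

Write s(t) = at^5 + bt^4 + ct³ + dt² + et + p; the 6 given values yield a linear system in the 6 coefficients.
Solving, the top 2 coefficients vanish, and s(t) = -3t³ + t² - 2t + 1.
Then s(7) = -993.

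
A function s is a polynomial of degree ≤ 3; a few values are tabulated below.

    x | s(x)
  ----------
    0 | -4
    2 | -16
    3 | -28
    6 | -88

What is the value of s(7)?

Write s(x) = ax³ + bx² + cx + d; the 4 given values yield a linear system in the 4 coefficients.
Solving, the leading coefficient vanishes, and s(x) = -2x² - 2x - 4.
Then s(7) = -116.

-116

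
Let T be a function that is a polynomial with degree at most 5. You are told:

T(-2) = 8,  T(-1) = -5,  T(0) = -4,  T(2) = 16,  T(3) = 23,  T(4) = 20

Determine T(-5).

Write T(k) = ak^5 + bk^4 + ck³ + dk² + ek + p; the 6 given values yield a linear system in the 6 coefficients.
Solving, the top 2 coefficients vanish, and T(k) = -k³ + 4k² + 6k - 4.
Then T(-5) = 191.

191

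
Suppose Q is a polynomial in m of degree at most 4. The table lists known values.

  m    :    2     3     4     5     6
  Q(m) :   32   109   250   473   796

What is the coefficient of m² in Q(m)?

5

First differences: 77, 141, 223, 323. Second differences: 64, 82, 100. Third differences: 18, 18.
Level-3 differences are constant, so Q has degree 3.
Fitting a degree-3 polynomial gives Q(m) = 3m³ + 5m² - 5m - 2.
The coefficient of m² is 5.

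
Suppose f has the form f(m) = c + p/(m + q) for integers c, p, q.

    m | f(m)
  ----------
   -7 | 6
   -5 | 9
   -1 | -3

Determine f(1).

0

(f(m) − c)(m + q) = p for each data point; the three points give a linear system in c and q, then p follows.
Solving: c = 3, q = 3, p = -12, so f(m) = 3 − 12/(m + 3).
Then f(1) = 3 − 12/4 = 0.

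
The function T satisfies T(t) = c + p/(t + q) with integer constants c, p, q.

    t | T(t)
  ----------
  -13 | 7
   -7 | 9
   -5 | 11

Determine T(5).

1

(T(t) − c)(t + q) = p for each data point; the three points give a linear system in c and q, then p follows.
Solving: c = 5, q = 1, p = -24, so T(t) = 5 − 24/(t + 1).
Then T(5) = 5 − 24/6 = 1.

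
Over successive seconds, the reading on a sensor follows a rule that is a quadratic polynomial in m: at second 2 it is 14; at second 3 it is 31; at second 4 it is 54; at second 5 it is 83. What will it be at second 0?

-2

Write the value at m as h(m).
First differences: 17, 23, 29. Second differences: 6, 6.
Level-2 differences are constant, so h has degree 2.
Fitting a degree-2 polynomial gives h(m) = 3m² + 2m - 2.
Then h(0) = -2.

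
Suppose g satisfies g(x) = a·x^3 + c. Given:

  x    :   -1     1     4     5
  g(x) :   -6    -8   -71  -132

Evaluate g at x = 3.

From g(-1) = -6 and g(1) = -8: -1a + c = -6 and 1a + c = -8.
Subtracting: 2a = -2, so a = -1; then c = -6 − (-1)·(-1) = -7.
So g(x) = -1x³ − 7, and g(3) = -34.

-34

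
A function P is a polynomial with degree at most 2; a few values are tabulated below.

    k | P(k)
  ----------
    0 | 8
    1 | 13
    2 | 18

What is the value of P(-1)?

3

Write P(k) = ak² + bk + c; the 3 given values yield a linear system in the 3 coefficients.
Solving, the leading coefficient vanishes, and P(k) = 5k + 8.
Then P(-1) = 3.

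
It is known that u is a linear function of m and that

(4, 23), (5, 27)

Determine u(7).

35

Write u(m) = am + b; the 2 given values yield a linear system in the 2 coefficients.
Solving, u(m) = 4m + 7.
Then u(7) = 35.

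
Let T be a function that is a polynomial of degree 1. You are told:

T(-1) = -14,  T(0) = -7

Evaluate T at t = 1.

Write T(t) = at + b; the 2 given values yield a linear system in the 2 coefficients.
Solving, T(t) = 7t - 7.
Then T(1) = 0.

0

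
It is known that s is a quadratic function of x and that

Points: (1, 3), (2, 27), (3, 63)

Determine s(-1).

-9

Write s(x) = ax² + bx + c; the 3 given values yield a linear system in the 3 coefficients.
Solving, s(x) = 6x² + 6x - 9.
Then s(-1) = -9.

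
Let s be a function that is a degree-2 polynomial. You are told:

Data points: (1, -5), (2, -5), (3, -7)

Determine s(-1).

Write s(n) = an² + bn + c; the 3 given values yield a linear system in the 3 coefficients.
Solving, s(n) = -n² + 3n - 7.
Then s(-1) = -11.

-11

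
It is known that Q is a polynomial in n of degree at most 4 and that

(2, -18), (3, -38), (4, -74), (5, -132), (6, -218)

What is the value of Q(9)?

First differences: -20, -36, -58, -86. Second differences: -16, -22, -28. Third differences: -6, -6.
Level-3 differences are constant, so Q has degree 3.
Fitting a degree-3 polynomial gives Q(n) = -n³ + n² - 6n - 2.
Then Q(9) = -704.

-704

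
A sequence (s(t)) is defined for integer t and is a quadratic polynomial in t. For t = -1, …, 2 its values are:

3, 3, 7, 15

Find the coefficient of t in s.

2

First differences: 0, 4, 8. Second differences: 4, 4.
Level-2 differences are constant, so s has degree 2.
Fitting a degree-2 polynomial gives s(t) = 2t² + 2t + 3.
The coefficient of t is 2.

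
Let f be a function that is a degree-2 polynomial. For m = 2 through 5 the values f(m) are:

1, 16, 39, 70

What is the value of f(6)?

109

First differences: 15, 23, 31. Second differences: 8, 8.
Level-2 differences are constant, so f has degree 2.
Extending the table by one column gives the next first difference 39, so f(6) = 70 + 39 = 109.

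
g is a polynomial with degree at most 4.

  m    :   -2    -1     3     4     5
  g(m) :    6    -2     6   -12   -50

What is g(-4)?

Write g(m) = am^4 + bm³ + cm² + dm + e; the 5 given values yield a linear system in the 5 coefficients.
Solving, the leading coefficient vanishes, and g(m) = -m³ + 2m² + 5m.
Then g(-4) = 76.

76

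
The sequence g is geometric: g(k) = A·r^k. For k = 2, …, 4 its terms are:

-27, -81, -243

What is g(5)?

Consecutive ratio: -81/(-27) = 3, and -243/(-81) = 3, so r = 3.
Then A·3^2 = -27 gives A = -3, and g(k) = -3·3^k.
g(5) = -3·3^5 = -729.

-729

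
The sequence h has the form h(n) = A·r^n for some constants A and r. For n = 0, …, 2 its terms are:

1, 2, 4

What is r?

2

Consecutive ratio: 2/1 = 2, and 4/2 = 2, so r = 2.
Then A·2^0 = 1 gives A = 1, and h(n) = 1·2^n.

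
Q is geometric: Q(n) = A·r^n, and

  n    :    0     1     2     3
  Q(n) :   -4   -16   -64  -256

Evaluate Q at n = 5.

Consecutive ratio: -16/(-4) = 4, and -64/(-16) = 4, so r = 4.
Then A·4^0 = -4 gives A = -4, and Q(n) = -4·4^n.
Q(5) = -4·4^5 = -4096.

-4096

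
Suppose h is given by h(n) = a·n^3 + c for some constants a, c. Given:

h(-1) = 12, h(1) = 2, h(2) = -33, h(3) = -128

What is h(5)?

From h(-1) = 12 and h(1) = 2: -1a + c = 12 and 1a + c = 2.
Subtracting: 2a = -10, so a = -5; then c = 12 − (-5)·(-1) = 7.
So h(n) = -5n³ + 7, and h(5) = -618.

-618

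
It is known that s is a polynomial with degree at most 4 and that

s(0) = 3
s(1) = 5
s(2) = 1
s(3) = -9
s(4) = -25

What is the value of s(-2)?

-19

Write s(m) = am^4 + bm³ + cm² + dm + e; the 5 given values yield a linear system in the 5 coefficients.
Solving, the top 2 coefficients vanish, and s(m) = -3m² + 5m + 3.
Then s(-2) = -19.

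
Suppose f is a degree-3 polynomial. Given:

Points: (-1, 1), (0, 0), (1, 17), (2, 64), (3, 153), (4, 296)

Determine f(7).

1169

Write f(k) = ak³ + bk² + ck + d; the 6 given values yield a linear system in the 4 coefficients.
Solving, f(k) = 2k³ + 9k² + 6k.
Then f(7) = 1169.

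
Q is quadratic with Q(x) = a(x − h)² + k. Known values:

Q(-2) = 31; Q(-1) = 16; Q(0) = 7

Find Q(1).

First differences -15, -9; second difference 6 = 2a, so a = 3.
Expanding, the x-coefficient is −2ah = -6h; matching it to the data gives h = 1, and then k = 4.
So Q(x) = 3(x − 1)² + 4.
Q(1) = 3·0² + 4 = 4.

4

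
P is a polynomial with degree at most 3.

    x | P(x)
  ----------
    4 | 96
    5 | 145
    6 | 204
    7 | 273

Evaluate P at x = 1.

9

Write P(x) = ax³ + bx² + cx + d; the 4 given values yield a linear system in the 4 coefficients.
Solving, the leading coefficient vanishes, and P(x) = 5x² + 4x.
Then P(1) = 9.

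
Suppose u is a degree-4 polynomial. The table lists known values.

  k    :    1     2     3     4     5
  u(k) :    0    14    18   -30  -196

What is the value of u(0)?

-6

Write u(k) = ak^4 + bk³ + ck² + dk + e; the 5 given values yield a linear system in the 5 coefficients.
Solving, u(k) = -k^4 + 3k³ + 2k² + 2k - 6.
Then u(0) = -6.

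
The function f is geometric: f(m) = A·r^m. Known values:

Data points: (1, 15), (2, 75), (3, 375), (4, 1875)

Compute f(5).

Consecutive ratio: 75/15 = 5, and 375/75 = 5, so r = 5.
Then A·5^1 = 15 gives A = 3, and f(m) = 3·5^m.
f(5) = 3·5^5 = 9375.

9375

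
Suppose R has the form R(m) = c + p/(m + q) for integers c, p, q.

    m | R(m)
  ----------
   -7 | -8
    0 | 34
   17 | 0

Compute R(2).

10

(R(m) − c)(m + q) = p for each data point; the three points give a linear system in c and q, then p follows.
Solving: c = -2, q = 1, p = 36, so R(m) = -2 + 36/(m + 1).
Then R(2) = -2 + 36/3 = 10.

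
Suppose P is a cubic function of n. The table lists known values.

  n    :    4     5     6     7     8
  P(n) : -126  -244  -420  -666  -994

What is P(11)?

First differences: -118, -176, -246, -328. Second differences: -58, -70, -82. Third differences: -12, -12.
Level-3 differences are constant, so P has degree 3.
Fitting a degree-3 polynomial gives P(n) = -2n³ + n² - 5n + 6.
Then P(11) = -2590.

-2590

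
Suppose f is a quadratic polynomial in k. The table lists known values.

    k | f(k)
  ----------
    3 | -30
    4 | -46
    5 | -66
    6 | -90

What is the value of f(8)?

-150

Write f(k) = ak² + bk + c; the 4 given values yield a linear system in the 3 coefficients.
Solving, f(k) = -2k² - 2k - 6.
Then f(8) = -150.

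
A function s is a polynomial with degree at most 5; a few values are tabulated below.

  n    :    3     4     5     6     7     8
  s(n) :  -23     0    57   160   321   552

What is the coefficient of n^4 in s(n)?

First differences: 23, 57, 103, 161, 231. Second differences: 34, 46, 58, 70. Third differences: 12, 12, 12.
Level-3 differences are constant, so s has degree 3.
Fitting a degree-3 polynomial gives s(n) = 2n³ - 7n² - 2n - 8.
The coefficient of n^4 is 0.

0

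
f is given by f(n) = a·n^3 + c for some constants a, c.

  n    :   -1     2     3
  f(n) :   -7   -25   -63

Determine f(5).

-259

From f(-1) = -7 and f(2) = -25: -1a + c = -7 and 8a + c = -25.
Subtracting: 9a = -18, so a = -2; then c = -7 − (-2)·(-1) = -9.
So f(n) = -2n³ − 9, and f(5) = -259.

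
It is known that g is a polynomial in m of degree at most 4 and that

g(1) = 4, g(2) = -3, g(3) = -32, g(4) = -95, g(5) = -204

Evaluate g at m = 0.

1

Write g(m) = am^4 + bm³ + cm² + dm + e; the 5 given values yield a linear system in the 5 coefficients.
Solving, the leading coefficient vanishes, and g(m) = -2m³ + m² + 4m + 1.
Then g(0) = 1.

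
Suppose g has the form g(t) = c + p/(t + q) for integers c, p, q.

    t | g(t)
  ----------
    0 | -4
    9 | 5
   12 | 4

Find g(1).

(g(t) − c)(t + q) = p for each data point; the three points give a linear system in c and q, then p follows.
Solving: c = 2, q = -3, p = 18, so g(t) = 2 + 18/(t − 3).
Then g(1) = 2 + 18/(-2) = -7.

-7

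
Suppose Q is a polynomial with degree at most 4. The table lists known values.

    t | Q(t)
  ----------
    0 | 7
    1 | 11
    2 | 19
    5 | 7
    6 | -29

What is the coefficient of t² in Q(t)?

Write Q(t) = at^4 + bt³ + ct² + dt + e; the 5 given values yield a linear system in the 5 coefficients.
Solving, the leading coefficient vanishes, and Q(t) = -t³ + 5t² + 7.
The coefficient of t² is 5.

5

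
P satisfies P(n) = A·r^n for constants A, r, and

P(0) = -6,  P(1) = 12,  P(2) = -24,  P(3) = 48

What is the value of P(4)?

-96

Consecutive ratio: 12/(-6) = -2, and -24/12 = -2, so r = -2.
Then A·(-2)^0 = -6 gives A = -6, and P(n) = -6·(-2)^n.
P(4) = -6·(-2)^4 = -96.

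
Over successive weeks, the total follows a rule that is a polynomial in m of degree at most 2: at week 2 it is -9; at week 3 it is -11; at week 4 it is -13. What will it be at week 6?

-17

Write the value at m as Q(m).
First differences: -2, -2.
Level-1 differences are constant, so Q has degree 1.
Fitting a degree-1 polynomial gives Q(m) = -2m - 5.
Then Q(6) = -17.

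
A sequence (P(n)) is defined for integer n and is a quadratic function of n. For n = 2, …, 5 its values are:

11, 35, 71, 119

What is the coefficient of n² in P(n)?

Write P(n) = an² + bn + c; the 4 given values yield a linear system in the 3 coefficients.
Solving, P(n) = 6n² - 6n - 1.
The coefficient of n² is 6.

6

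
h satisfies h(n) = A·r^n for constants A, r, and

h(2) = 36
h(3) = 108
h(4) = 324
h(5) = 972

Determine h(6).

2916

Consecutive ratio: 108/36 = 3, and 324/108 = 3, so r = 3.
Then A·3^2 = 36 gives A = 4, and h(n) = 4·3^n.
h(6) = 4·3^6 = 2916.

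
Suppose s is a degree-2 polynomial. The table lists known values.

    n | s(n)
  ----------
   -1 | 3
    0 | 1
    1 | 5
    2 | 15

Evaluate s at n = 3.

First differences: -2, 4, 10. Second differences: 6, 6.
Level-2 differences are constant, so s has degree 2.
Extending the table by one column gives the next first difference 16, so s(3) = 15 + 16 = 31.

31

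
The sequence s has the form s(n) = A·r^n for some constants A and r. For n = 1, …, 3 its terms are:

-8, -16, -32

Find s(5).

Consecutive ratio: -16/(-8) = 2, and -32/(-16) = 2, so r = 2.
Then A·2^1 = -8 gives A = -4, and s(n) = -4·2^n.
s(5) = -4·2^5 = -128.

-128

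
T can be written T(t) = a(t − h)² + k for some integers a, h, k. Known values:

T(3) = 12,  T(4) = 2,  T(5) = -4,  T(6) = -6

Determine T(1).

First differences -10, -6, -2; second difference 4 = 2a, so a = 2.
Expanding, the t-coefficient is −2ah = -4h; matching it to the data gives h = 6, and then k = -6.
So T(t) = 2(t − 6)² − 6.
T(1) = 2·(-5)² − 6 = 44.

44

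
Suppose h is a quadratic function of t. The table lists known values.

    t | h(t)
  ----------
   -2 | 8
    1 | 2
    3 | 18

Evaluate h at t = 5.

50

Write h(t) = at² + bt + c; the 3 given values yield a linear system in the 3 coefficients.
Solving, h(t) = 2t².
Then h(5) = 50.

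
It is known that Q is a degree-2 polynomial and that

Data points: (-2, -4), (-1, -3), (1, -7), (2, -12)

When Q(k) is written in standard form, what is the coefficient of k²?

Write Q(k) = ak² + bk + c; the 4 given values yield a linear system in the 3 coefficients.
Solving, Q(k) = -k² - 2k - 4.
The coefficient of k² is -1.

-1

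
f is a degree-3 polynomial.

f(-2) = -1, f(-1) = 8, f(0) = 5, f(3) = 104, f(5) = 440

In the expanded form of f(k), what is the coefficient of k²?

Write f(k) = ak³ + bk² + ck + d; the 5 given values yield a linear system in the 4 coefficients.
Solving, f(k) = 3k³ + 3k² - 3k + 5.
The coefficient of k² is 3.

3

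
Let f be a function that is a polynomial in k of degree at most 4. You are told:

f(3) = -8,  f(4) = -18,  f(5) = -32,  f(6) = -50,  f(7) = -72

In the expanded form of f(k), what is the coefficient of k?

4

Write f(k) = ak^4 + bk³ + ck² + dk + e; the 5 given values yield a linear system in the 5 coefficients.
Solving, the top 2 coefficients vanish, and f(k) = -2k² + 4k - 2.
The coefficient of k is 4.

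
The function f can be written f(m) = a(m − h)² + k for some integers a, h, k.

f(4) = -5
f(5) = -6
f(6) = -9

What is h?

4

First differences -1, -3; second difference -2 = 2a, so a = -1.
Expanding, the m-coefficient is −2ah = 2h; matching it to the data gives h = 4, and then k = -5.
So f(m) = -1(m − 4)² − 5.
Hence h = 4.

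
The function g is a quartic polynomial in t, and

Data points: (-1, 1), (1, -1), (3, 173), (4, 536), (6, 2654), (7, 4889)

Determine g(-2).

38

Write g(t) = at^4 + bt³ + ct² + dt + e; the 6 given values yield a linear system in the 5 coefficients.
Solving, g(t) = 2t^4 + 2t² - t - 4.
Then g(-2) = 38.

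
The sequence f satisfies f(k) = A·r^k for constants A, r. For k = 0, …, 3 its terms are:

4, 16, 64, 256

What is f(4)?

1024

Consecutive ratio: 16/4 = 4, and 64/16 = 4, so r = 4.
Then A·4^0 = 4 gives A = 4, and f(k) = 4·4^k.
f(4) = 4·4^4 = 1024.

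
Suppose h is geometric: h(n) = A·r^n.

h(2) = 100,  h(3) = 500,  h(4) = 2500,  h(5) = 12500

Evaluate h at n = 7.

312500

Consecutive ratio: 500/100 = 5, and 2500/500 = 5, so r = 5.
Then A·5^2 = 100 gives A = 4, and h(n) = 4·5^n.
h(7) = 4·5^7 = 312500.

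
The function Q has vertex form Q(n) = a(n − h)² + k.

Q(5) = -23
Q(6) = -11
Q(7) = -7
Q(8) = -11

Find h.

7

First differences 12, 4, -4; second difference -8 = 2a, so a = -4.
Expanding, the n-coefficient is −2ah = 8h; matching it to the data gives h = 7, and then k = -7.
So Q(n) = -4(n − 7)² − 7.
Hence h = 7.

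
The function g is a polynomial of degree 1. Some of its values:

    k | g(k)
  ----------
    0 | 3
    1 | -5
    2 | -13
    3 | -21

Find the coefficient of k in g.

First differences: -8, -8, -8.
Level-1 differences are constant, so g has degree 1.
Fitting a degree-1 polynomial gives g(k) = -8k + 3.
The coefficient of k is -8.

-8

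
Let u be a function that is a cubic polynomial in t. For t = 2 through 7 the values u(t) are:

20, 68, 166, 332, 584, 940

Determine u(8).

1418

First differences: 48, 98, 166, 252, 356. Second differences: 50, 68, 86, 104. Third differences: 18, 18, 18.
Level-3 differences are constant, so u has degree 3.
Fitting a degree-3 polynomial gives u(t) = 3t³ - 2t² + t + 2.
Then u(8) = 1418.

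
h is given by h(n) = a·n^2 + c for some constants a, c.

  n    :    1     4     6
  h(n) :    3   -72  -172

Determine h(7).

From h(1) = 3 and h(4) = -72: 1a + c = 3 and 16a + c = -72.
Subtracting: 15a = -75, so a = -5; then c = 3 − (-5)·1 = 8.
So h(n) = -5n² + 8, and h(7) = -237.

-237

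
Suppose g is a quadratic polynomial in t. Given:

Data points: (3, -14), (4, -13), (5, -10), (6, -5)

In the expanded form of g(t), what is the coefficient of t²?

1

First differences: 1, 3, 5. Second differences: 2, 2.
Level-2 differences are constant, so g has degree 2.
Fitting a degree-2 polynomial gives g(t) = t² - 6t - 5.
The coefficient of t² is 1.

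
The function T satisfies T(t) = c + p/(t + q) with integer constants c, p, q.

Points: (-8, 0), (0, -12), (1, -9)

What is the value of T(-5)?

3

(T(t) − c)(t + q) = p for each data point; the three points give a linear system in c and q, then p follows.
Solving: c = -3, q = 2, p = -18, so T(t) = -3 − 18/(t + 2).
Then T(-5) = -3 − 18/(-3) = 3.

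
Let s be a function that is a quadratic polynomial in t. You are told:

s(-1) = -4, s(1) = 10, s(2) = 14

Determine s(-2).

-14

Write s(t) = at² + bt + c; the 3 given values yield a linear system in the 3 coefficients.
Solving, s(t) = -t² + 7t + 4.
Then s(-2) = -14.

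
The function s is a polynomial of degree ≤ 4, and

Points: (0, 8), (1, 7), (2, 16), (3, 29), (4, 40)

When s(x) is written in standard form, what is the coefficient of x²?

First differences: -1, 9, 13, 11. Second differences: 10, 4, -2. Third differences: -6, -6.
Level-3 differences are constant, so s has degree 3.
Fitting a degree-3 polynomial gives s(x) = -x³ + 8x² - 8x + 8.
The coefficient of x² is 8.

8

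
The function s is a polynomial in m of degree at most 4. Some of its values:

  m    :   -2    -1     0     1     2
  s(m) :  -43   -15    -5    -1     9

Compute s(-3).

-101

Write s(m) = am^4 + bm³ + cm² + dm + e; the 5 given values yield a linear system in the 5 coefficients.
Solving, the leading coefficient vanishes, and s(m) = 2m³ - 3m² + 5m - 5.
Then s(-3) = -101.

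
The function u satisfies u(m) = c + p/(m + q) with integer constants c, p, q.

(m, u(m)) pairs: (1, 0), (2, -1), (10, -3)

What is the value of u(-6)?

(u(m) − c)(m + q) = p for each data point; the three points give a linear system in c and q, then p follows.
Solving: c = -4, q = 2, p = 12, so u(m) = -4 + 12/(m + 2).
Then u(-6) = -4 + 12/(-4) = -7.

-7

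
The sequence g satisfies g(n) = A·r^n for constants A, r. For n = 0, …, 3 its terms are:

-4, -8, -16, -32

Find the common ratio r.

2

Consecutive ratio: -8/(-4) = 2, and -16/(-8) = 2, so r = 2.
Then A·2^0 = -4 gives A = -4, and g(n) = -4·2^n.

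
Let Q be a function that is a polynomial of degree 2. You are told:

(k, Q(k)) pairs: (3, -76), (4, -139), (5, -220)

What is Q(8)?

Write Q(k) = ak² + bk + c; the 3 given values yield a linear system in the 3 coefficients.
Solving, Q(k) = -9k² + 5.
Then Q(8) = -571.

-571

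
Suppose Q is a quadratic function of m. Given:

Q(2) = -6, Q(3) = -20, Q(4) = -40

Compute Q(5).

Write Q(m) = am² + bm + c; the 3 given values yield a linear system in the 3 coefficients.
Solving, Q(m) = -3m² + m + 4.
Then Q(5) = -66.

-66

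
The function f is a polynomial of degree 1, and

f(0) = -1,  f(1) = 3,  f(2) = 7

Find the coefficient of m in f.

Write f(m) = am + b; the 3 given values yield a linear system in the 2 coefficients.
Solving, f(m) = 4m - 1.
The coefficient of m is 4.

4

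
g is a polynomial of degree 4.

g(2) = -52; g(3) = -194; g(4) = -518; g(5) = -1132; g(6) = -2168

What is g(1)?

Write g(x) = ax^4 + bx³ + cx² + dx + e; the 5 given values yield a linear system in the 5 coefficients.
Solving, g(x) = -x^4 - 4x³ - x - 2.
Then g(1) = -8.

-8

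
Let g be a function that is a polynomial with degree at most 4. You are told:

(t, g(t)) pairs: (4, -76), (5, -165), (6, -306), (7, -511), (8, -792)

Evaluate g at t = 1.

-1

Write g(t) = at^4 + bt³ + ct² + dt + e; the 5 given values yield a linear system in the 5 coefficients.
Solving, the leading coefficient vanishes, and g(t) = -2t³ + 4t² - 3t.
Then g(1) = -1.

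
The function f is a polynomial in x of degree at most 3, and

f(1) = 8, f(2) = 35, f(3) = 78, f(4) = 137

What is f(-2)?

23

First differences: 27, 43, 59. Second differences: 16, 16.
Level-2 differences are constant, so f has degree 2.
Fitting a degree-2 polynomial gives f(x) = 8x² + 3x - 3.
Then f(-2) = 23.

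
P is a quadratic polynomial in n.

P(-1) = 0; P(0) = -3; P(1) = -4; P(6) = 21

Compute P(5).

Write P(n) = an² + bn + c; the 4 given values yield a linear system in the 3 coefficients.
Solving, P(n) = n² - 2n - 3.
Then P(5) = 12.

12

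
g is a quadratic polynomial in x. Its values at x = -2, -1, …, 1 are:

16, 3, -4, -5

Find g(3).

First differences: -13, -7, -1. Second differences: 6, 6.
Level-2 differences are constant, so g has degree 2.
Fitting a degree-2 polynomial gives g(x) = 3x² - 4x - 4.
Then g(3) = 11.

11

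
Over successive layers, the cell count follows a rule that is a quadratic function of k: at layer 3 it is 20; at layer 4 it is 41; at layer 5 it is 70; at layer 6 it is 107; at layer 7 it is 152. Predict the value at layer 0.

5

Write the value at k as T(k).
Write T(k) = ak² + bk + c; the 5 given values yield a linear system in the 3 coefficients.
Solving, T(k) = 4k² - 7k + 5.
Then T(0) = 5.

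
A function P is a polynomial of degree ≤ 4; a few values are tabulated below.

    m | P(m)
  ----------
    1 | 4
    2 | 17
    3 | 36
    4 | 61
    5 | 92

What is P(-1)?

-4

First differences: 13, 19, 25, 31. Second differences: 6, 6, 6.
Level-2 differences are constant, so P has degree 2.
Fitting a degree-2 polynomial gives P(m) = 3m² + 4m - 3.
Then P(-1) = -4.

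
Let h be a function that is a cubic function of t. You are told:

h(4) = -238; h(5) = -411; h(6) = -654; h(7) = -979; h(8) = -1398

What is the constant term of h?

-6

First differences: -173, -243, -325, -419. Second differences: -70, -82, -94. Third differences: -12, -12.
Level-3 differences are constant, so h has degree 3.
Fitting a degree-3 polynomial gives h(t) = -2t³ - 5t² - 6t - 6.
The constant term is h(0) = -6.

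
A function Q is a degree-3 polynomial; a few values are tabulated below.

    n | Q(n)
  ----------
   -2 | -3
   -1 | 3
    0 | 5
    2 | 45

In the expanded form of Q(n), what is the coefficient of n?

Write Q(n) = an³ + bn² + cn + d; the 4 given values yield a linear system in the 4 coefficients.
Solving, Q(n) = 2n³ + 4n² + 4n + 5.
The coefficient of n is 4.

4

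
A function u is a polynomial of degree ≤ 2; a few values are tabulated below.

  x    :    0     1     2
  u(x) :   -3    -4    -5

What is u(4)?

Write u(x) = ax² + bx + c; the 3 given values yield a linear system in the 3 coefficients.
Solving, the leading coefficient vanishes, and u(x) = -x - 3.
Then u(4) = -7.

-7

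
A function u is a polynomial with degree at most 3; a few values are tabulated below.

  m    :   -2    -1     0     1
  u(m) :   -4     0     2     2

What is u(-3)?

-10

First differences: 4, 2, 0. Second differences: -2, -2.
Level-2 differences are constant, so u has degree 2.
Fitting a degree-2 polynomial gives u(m) = -m² + m + 2.
Then u(-3) = -10.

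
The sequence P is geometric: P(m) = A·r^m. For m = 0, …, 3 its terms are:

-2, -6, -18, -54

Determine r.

Consecutive ratio: -6/(-2) = 3, and -18/(-6) = 3, so r = 3.
Then A·3^0 = -2 gives A = -2, and P(m) = -2·3^m.

3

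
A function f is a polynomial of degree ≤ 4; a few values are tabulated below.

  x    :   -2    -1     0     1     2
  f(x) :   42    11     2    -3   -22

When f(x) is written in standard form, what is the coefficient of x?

-4

Write f(x) = ax^4 + bx³ + cx² + dx + e; the 5 given values yield a linear system in the 5 coefficients.
Solving, the leading coefficient vanishes, and f(x) = -3x³ + 2x² - 4x + 2.
The coefficient of x is -4.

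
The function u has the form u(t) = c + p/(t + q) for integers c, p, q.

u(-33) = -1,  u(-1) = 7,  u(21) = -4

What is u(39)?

(u(t) − c)(t + q) = p for each data point; the three points give a linear system in c and q, then p follows.
Solving: c = -2, q = -3, p = -36, so u(t) = -2 − 36/(t − 3).
Then u(39) = -2 − 36/36 = -3.

-3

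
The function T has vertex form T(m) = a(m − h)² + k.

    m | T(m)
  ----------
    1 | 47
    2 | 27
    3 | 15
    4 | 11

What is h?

First differences -20, -12, -4; second difference 8 = 2a, so a = 4.
Expanding, the m-coefficient is −2ah = -8h; matching it to the data gives h = 4, and then k = 11.
So T(m) = 4(m − 4)² + 11.
Hence h = 4.

4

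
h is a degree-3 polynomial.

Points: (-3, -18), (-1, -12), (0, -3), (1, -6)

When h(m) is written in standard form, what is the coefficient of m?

5

Write h(m) = am³ + bm² + cm + d; the 4 given values yield a linear system in the 4 coefficients.
Solving, h(m) = -2m³ - 6m² + 5m - 3.
The coefficient of m is 5.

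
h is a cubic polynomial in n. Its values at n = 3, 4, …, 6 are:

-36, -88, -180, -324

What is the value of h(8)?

-816

Write h(n) = an³ + bn² + cn + d; the 4 given values yield a linear system in the 4 coefficients.
Solving, h(n) = -2n³ + 4n² - 6n.
Then h(8) = -816.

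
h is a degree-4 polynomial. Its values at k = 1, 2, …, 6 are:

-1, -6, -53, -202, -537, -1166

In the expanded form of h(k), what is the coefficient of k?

Write h(k) = ak^4 + bk³ + ck² + dk + e; the 6 given values yield a linear system in the 5 coefficients.
Solving, h(k) = -k^4 + 4k² - 2k - 2.
The coefficient of k is -2.

-2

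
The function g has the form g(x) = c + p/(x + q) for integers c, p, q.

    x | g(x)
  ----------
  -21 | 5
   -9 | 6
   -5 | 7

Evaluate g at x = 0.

12

(g(x) − c)(x + q) = p for each data point; the three points give a linear system in c and q, then p follows.
Solving: c = 4, q = -3, p = -24, so g(x) = 4 − 24/(x − 3).
Then g(0) = 4 − 24/(-3) = 12.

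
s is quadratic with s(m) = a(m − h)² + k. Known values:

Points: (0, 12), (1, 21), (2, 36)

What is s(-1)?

First differences 9, 15; second difference 6 = 2a, so a = 3.
Expanding, the m-coefficient is −2ah = -6h; matching it to the data gives h = -1, and then k = 9.
So s(m) = 3(m + 1)² + 9.
s(-1) = 3·0² + 9 = 9.

9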